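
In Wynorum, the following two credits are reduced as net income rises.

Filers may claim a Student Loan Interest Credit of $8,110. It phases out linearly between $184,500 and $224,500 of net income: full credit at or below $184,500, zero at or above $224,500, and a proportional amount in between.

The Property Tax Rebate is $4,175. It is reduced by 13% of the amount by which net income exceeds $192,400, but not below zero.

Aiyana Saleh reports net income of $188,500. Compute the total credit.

Student Loan Interest Credit: $188,500 is $4,000 into a $40,000 phase-out range, leaving 36,000/40,000 of the credit: $8,110 × 36,000/40,000 = $7,299.
Property Tax Rebate: $188,500 is at or below the $192,400 threshold, so the full $4,175 applies.
Total: $7,299 + $4,175 = $11,474.

$11,474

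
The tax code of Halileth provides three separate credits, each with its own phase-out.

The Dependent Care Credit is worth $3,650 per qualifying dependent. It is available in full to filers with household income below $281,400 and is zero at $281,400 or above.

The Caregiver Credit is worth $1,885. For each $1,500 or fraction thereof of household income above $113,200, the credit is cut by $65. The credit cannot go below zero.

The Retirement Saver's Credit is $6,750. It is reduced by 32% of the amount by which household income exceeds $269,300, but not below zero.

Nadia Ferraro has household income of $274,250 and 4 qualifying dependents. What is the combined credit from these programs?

Dependent Care Credit: base = 4 × $3,650 = $14,600. $274,250 is below the $281,400 cutoff, so the full $14,600 applies.
Caregiver Credit: income exceeds $113,200 by $161,050 → 108 increments × $65 = $7,020 ≥ base, so the credit is $0.
Retirement Saver's Credit: 32% of the $4,950 excess over $269,300 is $1,584; credit = $6,750 − $1,584 = $5,166.
Total: $14,600 + $0 + $5,166 = $19,766.

$19,766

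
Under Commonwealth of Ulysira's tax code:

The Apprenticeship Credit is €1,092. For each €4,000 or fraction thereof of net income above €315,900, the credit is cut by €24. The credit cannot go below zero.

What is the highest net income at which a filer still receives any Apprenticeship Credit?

€495,900

After 45 increments the reduction is 45 × €24 = €1,080, leaving €12; one more increment wipes it out. Increment 45 ends at excess 45 × €4,000 = €180,000, so the highest qualifying income is €315,900 + €180,000 = €495,900.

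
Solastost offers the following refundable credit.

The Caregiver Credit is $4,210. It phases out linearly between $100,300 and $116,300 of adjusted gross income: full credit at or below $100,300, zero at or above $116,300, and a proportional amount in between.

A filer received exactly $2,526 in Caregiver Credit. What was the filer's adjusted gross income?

$106,700

$2,526 is 2,526/4,210 of the full $4,210, so 1,684/4,210 of the $16,000 range has been used: income = $100,300 + $16,000 × 1,684/4,210 = $106,700.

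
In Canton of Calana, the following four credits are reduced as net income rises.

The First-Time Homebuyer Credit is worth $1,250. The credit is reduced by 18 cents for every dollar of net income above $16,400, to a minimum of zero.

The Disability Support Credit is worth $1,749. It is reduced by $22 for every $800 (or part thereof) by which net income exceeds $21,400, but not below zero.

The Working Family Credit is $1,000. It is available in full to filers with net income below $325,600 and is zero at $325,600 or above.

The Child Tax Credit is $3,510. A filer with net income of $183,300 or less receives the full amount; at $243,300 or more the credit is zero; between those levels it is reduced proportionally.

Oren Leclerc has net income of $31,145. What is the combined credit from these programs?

First-Time Homebuyer Credit: 18% of the $14,745 excess over $16,400 is $2,654.10 ≥ base, so the credit is $0.
Disability Support Credit: income exceeds $21,400 by $9,745, which is 13 full-or-partial $800 increments; reduction = 13 × $22 = $286, leaving $1,463.
Working Family Credit: $31,145 is below the $325,600 cutoff, so the full $1,000 applies.
Child Tax Credit: $31,145 is at or below the $183,300 threshold, so the full $3,510 applies.
Total: $0 + $1,463 + $1,000 + $3,510 = $5,973.

$5,973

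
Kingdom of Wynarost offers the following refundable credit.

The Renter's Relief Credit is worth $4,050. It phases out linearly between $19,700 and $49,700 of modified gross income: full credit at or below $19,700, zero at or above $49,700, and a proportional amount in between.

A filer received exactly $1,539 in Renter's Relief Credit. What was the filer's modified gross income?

$1,539 is 1,539/4,050 of the full $4,050, so 2,511/4,050 of the $30,000 range has been used: income = $19,700 + $30,000 × 2,511/4,050 = $38,300.

$38,300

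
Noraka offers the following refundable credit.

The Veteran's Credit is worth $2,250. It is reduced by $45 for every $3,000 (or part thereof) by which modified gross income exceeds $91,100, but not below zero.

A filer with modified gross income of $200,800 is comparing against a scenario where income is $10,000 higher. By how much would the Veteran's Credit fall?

$135

At $200,800 — income exceeds $91,100 by $109,700, which is 37 full-or-partial $3,000 increments; reduction = 37 × $45 = $1,665, leaving $585.
At $210,800 — income exceeds $91,100 by $119,700, which is 40 full-or-partial $3,000 increments; reduction = 40 × $45 = $1,800, leaving $450.
Lost: $585 − $450 = $135.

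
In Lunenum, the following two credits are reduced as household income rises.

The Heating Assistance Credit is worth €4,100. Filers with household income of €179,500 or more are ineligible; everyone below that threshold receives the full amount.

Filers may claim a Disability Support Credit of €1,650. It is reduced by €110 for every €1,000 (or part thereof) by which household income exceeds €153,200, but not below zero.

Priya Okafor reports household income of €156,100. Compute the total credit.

Heating Assistance Credit: €156,100 is below the €179,500 cutoff, so the full €4,100 applies.
Disability Support Credit: income exceeds €153,200 by €2,900, which is 3 full-or-partial €1,000 increments; reduction = 3 × €110 = €330, leaving €1,320.
Total: €4,100 + €1,320 = €5,420.

€5,420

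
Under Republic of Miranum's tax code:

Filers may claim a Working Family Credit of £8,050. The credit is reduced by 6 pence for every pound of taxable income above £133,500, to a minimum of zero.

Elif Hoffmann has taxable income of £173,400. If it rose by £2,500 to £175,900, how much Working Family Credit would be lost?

£150

At £173,400 — 6% of the £39,900 excess over £133,500 is £2,394; credit = £8,050 − £2,394 = £5,656.
At £175,900 — 6% of the £42,400 excess over £133,500 is £2,544; credit = £8,050 − £2,544 = £5,506.
Lost: £5,656 − £5,506 = £150.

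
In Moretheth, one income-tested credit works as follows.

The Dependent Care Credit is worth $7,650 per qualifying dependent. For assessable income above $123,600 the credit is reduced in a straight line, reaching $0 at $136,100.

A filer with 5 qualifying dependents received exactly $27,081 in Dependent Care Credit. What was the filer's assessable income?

$127,250

Full credit = 5 × $7,650 = $38,250.
$27,081 is 27,081/38,250 of the full $38,250, so 11,169/38,250 of the $12,500 range has been used: income = $123,600 + $12,500 × 11,169/38,250 = $127,250.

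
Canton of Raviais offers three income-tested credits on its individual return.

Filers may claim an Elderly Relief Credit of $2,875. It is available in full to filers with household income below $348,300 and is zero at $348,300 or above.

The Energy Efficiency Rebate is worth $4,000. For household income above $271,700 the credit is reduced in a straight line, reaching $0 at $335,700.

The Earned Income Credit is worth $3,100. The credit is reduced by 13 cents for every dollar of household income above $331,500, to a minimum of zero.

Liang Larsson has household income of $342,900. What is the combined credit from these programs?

$4,493

Elderly Relief Credit: $342,900 is below the $348,300 cutoff, so the full $2,875 applies.
Energy Efficiency Rebate: $342,900 is at or above $335,700, so the credit is $0.
Earned Income Credit: 13% of the $11,400 excess over $331,500 is $1,482; credit = $3,100 − $1,482 = $1,618.
Total: $2,875 + $0 + $1,618 = $4,493.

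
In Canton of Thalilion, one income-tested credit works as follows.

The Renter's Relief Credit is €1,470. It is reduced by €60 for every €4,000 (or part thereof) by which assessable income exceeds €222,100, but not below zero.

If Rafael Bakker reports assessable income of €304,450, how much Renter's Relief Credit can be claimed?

Renter's Relief Credit: income exceeds €222,100 by €82,350, which is 21 full-or-partial €4,000 increments; reduction = 21 × €60 = €1,260, leaving €210.

€210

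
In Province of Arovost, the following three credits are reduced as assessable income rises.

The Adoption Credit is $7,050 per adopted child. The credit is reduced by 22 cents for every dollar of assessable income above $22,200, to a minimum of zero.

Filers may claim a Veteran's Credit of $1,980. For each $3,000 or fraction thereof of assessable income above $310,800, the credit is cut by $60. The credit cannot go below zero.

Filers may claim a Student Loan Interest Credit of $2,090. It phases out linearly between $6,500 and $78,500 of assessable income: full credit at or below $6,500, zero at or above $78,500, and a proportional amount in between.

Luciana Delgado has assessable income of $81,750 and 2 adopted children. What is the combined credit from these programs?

Adoption Credit: base = 2 × $7,050 = $14,100. 22% of the $59,550 excess over $22,200 is $13,101; credit = $14,100 − $13,101 = $999.
Veteran's Credit: $81,750 is at or below the $310,800 threshold, so the full $1,980 applies.
Student Loan Interest Credit: $81,750 is at or above $78,500, so the credit is $0.
Total: $999 + $1,980 + $0 = $2,979.

$2,979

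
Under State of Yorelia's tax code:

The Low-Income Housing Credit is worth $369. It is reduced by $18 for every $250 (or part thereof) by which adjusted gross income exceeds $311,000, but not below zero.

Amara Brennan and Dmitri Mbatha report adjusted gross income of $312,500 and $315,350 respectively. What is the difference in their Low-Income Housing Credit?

Amara ($312,500): Low-Income Housing Credit: income exceeds $311,000 by $1,500, which is 6 full-or-partial $250 increments; reduction = 6 × $18 = $108, leaving $261.
Dmitri ($315,350): Low-Income Housing Credit: income exceeds $311,000 by $4,350, which is 18 full-or-partial $250 increments; reduction = 18 × $18 = $324, leaving $45.
Difference: |$261 − $45| = $216.

$216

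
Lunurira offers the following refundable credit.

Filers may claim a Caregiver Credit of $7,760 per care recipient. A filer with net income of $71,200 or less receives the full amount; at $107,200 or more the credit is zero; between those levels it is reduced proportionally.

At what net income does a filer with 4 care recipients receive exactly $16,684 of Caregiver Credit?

Full credit = 4 × $7,760 = $31,040.
$16,684 is 16,684/31,040 of the full $31,040, so 14,356/31,040 of the $36,000 range has been used: income = $71,200 + $36,000 × 14,356/31,040 = $87,850.

$87,850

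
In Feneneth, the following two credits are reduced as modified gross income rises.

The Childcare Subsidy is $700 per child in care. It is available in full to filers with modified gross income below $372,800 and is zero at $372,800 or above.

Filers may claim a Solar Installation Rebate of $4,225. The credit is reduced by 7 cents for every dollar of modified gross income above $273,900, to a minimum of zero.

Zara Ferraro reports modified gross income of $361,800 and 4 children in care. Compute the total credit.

$2,800

Childcare Subsidy: base = 4 × $700 = $2,800. $361,800 is below the $372,800 cutoff, so the full $2,800 applies.
Solar Installation Rebate: 7% of the $87,900 excess over $273,900 is $6,153 ≥ base, so the credit is $0.
Total: $2,800 + $0 = $2,800.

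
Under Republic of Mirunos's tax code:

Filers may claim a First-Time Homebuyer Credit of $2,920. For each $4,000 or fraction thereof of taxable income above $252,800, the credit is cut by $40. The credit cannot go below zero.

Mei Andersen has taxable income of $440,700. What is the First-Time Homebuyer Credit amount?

$1,040

First-Time Homebuyer Credit: income exceeds $252,800 by $187,900, which is 47 full-or-partial $4,000 increments; reduction = 47 × $40 = $1,880, leaving $1,040.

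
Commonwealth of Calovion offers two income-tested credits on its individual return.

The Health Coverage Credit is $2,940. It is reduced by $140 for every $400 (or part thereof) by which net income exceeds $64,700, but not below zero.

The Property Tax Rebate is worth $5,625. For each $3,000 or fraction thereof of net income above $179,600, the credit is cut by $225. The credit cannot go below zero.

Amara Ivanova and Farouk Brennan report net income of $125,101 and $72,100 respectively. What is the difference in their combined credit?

$280

Amara ($125,101): Health Coverage Credit: income exceeds $64,700 by $60,401 → 152 increments × $140 = $21,280 ≥ base, so the credit is $0. Property Tax Rebate: $125,101 is at or below the $179,600 threshold, so the full $5,625 applies. total $0 + $5,625 = $5,625
Farouk ($72,100): Health Coverage Credit: income exceeds $64,700 by $7,400, which is 19 full-or-partial $400 increments; reduction = 19 × $140 = $2,660, leaving $280. Property Tax Rebate: $72,100 is at or below the $179,600 threshold, so the full $5,625 applies. total $280 + $5,625 = $5,905
Difference: |$5,625 − $5,905| = $280.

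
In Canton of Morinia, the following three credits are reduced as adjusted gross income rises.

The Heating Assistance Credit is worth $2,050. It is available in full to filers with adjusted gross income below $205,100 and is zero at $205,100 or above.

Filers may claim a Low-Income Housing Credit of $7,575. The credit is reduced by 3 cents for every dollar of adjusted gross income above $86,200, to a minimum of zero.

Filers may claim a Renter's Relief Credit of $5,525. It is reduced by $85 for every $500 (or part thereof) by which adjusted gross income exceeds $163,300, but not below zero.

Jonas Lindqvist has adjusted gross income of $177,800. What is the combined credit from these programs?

Heating Assistance Credit: $177,800 is below the $205,100 cutoff, so the full $2,050 applies.
Low-Income Housing Credit: 3% of the $91,600 excess over $86,200 is $2,748; credit = $7,575 − $2,748 = $4,827.
Renter's Relief Credit: income exceeds $163,300 by $14,500, which is 29 full-or-partial $500 increments; reduction = 29 × $85 = $2,465, leaving $3,060.
Total: $2,050 + $4,827 + $3,060 = $9,937.

$9,937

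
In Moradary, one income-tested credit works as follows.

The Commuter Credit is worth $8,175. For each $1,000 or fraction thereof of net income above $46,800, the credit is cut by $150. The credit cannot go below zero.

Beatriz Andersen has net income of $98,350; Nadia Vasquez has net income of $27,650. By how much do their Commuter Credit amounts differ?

$7,800

Beatriz ($98,350): Commuter Credit: income exceeds $46,800 by $51,550, which is 52 full-or-partial $1,000 increments; reduction = 52 × $150 = $7,800, leaving $375.
Nadia ($27,650): Commuter Credit: $27,650 is at or below the $46,800 threshold, so the full $8,175 applies.
Difference: |$375 − $8,175| = $7,800.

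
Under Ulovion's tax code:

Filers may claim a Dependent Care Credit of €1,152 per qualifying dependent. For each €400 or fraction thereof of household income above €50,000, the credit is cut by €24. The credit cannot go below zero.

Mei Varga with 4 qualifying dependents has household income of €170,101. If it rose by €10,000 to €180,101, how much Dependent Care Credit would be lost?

At €170,101 — base = 4 × €1,152 = €4,608. income exceeds €50,000 by €120,101 → 301 increments × €24 = €7,224 ≥ base, so the credit is €0.
At €180,101 — base = 4 × €1,152 = €4,608. income exceeds €50,000 by €130,101 → 326 increments × €24 = €7,824 ≥ base, so the credit is €0.
Lost: €0 − €0 = €0.

€0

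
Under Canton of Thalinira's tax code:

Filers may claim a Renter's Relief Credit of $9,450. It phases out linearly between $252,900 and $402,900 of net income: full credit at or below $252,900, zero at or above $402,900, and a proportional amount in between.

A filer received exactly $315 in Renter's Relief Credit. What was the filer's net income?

$397,900

$315 is 315/9,450 of the full $9,450, so 9,135/9,450 of the $150,000 range has been used: income = $252,900 + $150,000 × 9,135/9,450 = $397,900.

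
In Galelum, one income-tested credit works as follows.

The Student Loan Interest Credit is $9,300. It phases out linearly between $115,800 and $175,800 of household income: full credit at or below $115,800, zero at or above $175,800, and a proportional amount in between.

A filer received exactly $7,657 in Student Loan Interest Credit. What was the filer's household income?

$126,400

$7,657 is 7,657/9,300 of the full $9,300, so 1,643/9,300 of the $60,000 range has been used: income = $115,800 + $60,000 × 1,643/9,300 = $126,400.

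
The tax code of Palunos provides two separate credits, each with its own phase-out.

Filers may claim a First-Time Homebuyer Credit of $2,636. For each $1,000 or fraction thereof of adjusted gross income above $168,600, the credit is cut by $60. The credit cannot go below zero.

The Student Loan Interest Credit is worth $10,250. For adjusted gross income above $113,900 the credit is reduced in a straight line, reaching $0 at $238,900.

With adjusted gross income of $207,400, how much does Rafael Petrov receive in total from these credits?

First-Time Homebuyer Credit: income exceeds $168,600 by $38,800, which is 39 full-or-partial $1,000 increments; reduction = 39 × $60 = $2,340, leaving $296.
Student Loan Interest Credit: $207,400 is $93,500 into a $125,000 phase-out range, leaving 31,500/125,000 of the credit: $10,250 × 31,500/125,000 = $2,583.
Total: $296 + $2,583 = $2,879.

$2,879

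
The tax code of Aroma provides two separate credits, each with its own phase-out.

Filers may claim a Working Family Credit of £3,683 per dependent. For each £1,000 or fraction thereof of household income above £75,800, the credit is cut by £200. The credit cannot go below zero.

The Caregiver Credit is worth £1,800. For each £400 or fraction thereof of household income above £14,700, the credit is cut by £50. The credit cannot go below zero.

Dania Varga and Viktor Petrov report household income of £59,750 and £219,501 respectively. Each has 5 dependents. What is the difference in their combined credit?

Dania (£59,750): Working Family Credit: base = 5 × £3,683 = £18,415. £59,750 is at or below the £75,800 threshold, so the full £18,415 applies. Caregiver Credit: income exceeds £14,700 by £45,050 → 113 increments × £50 = £5,650 ≥ base, so the credit is £0. total £18,415 + £0 = £18,415
Viktor (£219,501): Working Family Credit: base = 5 × £3,683 = £18,415. income exceeds £75,800 by £143,701 → 144 increments × £200 = £28,800 ≥ base, so the credit is £0. Caregiver Credit: income exceeds £14,700 by £204,801 → 513 increments × £50 = £25,650 ≥ base, so the credit is £0. total £0 + £0 = £0
Difference: |£18,415 − £0| = £18,415.

£18,415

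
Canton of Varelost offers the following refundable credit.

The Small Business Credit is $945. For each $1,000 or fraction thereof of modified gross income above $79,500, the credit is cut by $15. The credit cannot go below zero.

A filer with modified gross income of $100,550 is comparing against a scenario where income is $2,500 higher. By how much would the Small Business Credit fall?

$30

At $100,550 — income exceeds $79,500 by $21,050, which is 22 full-or-partial $1,000 increments; reduction = 22 × $15 = $330, leaving $615.
At $103,050 — income exceeds $79,500 by $23,550, which is 24 full-or-partial $1,000 increments; reduction = 24 × $15 = $360, leaving $585.
Lost: $615 − $585 = $30.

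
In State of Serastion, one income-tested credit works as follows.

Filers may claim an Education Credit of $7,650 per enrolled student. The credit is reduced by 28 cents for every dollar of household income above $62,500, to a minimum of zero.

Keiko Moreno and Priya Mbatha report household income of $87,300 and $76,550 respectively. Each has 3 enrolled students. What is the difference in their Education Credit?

$3,010

Keiko ($87,300): Education Credit: base = 3 × $7,650 = $22,950. 28% of the $24,800 excess over $62,500 is $6,944; credit = $22,950 − $6,944 = $16,006.
Priya ($76,550): Education Credit: base = 3 × $7,650 = $22,950. 28% of the $14,050 excess over $62,500 is $3,934; credit = $22,950 − $3,934 = $19,016.
Difference: |$16,006 − $19,016| = $3,010.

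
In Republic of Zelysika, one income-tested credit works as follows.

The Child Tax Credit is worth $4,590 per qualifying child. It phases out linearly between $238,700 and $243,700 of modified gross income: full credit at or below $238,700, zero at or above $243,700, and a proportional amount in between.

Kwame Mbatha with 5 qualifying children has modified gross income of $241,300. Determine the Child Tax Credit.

$11,016

Child Tax Credit: base = 5 × $4,590 = $22,950. $241,300 is $2,600 into a $5,000 phase-out range, leaving 2,400/5,000 of the credit: $22,950 × 2,400/5,000 = $11,016.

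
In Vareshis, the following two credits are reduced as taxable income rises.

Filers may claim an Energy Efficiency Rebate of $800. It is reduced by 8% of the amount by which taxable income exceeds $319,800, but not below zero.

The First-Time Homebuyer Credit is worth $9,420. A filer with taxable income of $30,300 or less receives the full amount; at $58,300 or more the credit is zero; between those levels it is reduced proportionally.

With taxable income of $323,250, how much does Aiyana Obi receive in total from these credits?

Energy Efficiency Rebate: 8% of the $3,450 excess over $319,800 is $276; credit = $800 − $276 = $524.
First-Time Homebuyer Credit: $323,250 is at or above $58,300, so the credit is $0.
Total: $524 + $0 = $524.

$524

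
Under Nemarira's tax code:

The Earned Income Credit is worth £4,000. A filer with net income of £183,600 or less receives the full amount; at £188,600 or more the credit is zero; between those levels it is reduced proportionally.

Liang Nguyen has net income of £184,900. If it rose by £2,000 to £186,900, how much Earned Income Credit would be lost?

At £184,900 — £184,900 is £1,300 into a £5,000 phase-out range, leaving 3,700/5,000 of the credit: £4,000 × 3,700/5,000 = £2,960.
At £186,900 — £186,900 is £3,300 into a £5,000 phase-out range, leaving 1,700/5,000 of the credit: £4,000 × 1,700/5,000 = £1,360.
Lost: £2,960 − £1,360 = £1,600.

£1,600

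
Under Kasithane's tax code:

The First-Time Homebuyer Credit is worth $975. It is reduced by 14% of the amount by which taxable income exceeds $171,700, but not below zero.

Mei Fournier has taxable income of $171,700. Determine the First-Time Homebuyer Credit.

$975

First-Time Homebuyer Credit: $171,700 is at or below the $171,700 threshold, so the full $975 applies.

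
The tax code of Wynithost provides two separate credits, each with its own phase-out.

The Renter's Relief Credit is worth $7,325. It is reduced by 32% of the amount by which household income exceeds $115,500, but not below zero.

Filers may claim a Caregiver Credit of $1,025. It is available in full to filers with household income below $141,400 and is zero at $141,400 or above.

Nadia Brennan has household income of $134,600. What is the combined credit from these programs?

Renter's Relief Credit: 32% of the $19,100 excess over $115,500 is $6,112; credit = $7,325 − $6,112 = $1,213.
Caregiver Credit: $134,600 is below the $141,400 cutoff, so the full $1,025 applies.
Total: $1,213 + $1,025 = $2,238.

$2,238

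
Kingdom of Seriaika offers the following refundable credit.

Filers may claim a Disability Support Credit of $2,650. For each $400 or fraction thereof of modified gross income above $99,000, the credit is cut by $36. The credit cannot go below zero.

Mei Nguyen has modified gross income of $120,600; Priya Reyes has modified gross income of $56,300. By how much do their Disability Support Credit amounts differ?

$1,944

Mei ($120,600): Disability Support Credit: income exceeds $99,000 by $21,600, which is 54 full-or-partial $400 increments; reduction = 54 × $36 = $1,944, leaving $706.
Priya ($56,300): Disability Support Credit: $56,300 is at or below the $99,000 threshold, so the full $2,650 applies.
Difference: |$706 − $2,650| = $1,944.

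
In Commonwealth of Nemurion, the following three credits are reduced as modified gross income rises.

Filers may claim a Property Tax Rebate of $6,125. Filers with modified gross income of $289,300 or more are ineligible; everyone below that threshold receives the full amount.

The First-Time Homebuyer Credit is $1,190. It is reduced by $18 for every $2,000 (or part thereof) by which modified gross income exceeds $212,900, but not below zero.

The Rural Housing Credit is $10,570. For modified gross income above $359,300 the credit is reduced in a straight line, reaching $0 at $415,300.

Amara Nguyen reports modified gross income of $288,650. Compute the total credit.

$17,201

Property Tax Rebate: $288,650 is below the $289,300 cutoff, so the full $6,125 applies.
First-Time Homebuyer Credit: income exceeds $212,900 by $75,750, which is 38 full-or-partial $2,000 increments; reduction = 38 × $18 = $684, leaving $506.
Rural Housing Credit: $288,650 is at or below the $359,300 threshold, so the full $10,570 applies.
Total: $6,125 + $506 + $10,570 = $17,201.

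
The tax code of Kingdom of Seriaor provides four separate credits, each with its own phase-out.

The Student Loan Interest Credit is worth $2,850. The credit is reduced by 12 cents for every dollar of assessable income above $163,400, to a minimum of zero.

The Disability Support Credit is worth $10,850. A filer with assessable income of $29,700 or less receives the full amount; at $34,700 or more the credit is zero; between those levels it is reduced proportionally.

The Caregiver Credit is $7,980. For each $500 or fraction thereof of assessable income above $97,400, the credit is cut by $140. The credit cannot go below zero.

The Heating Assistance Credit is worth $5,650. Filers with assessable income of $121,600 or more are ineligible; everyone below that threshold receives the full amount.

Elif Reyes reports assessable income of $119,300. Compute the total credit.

$10,320

Student Loan Interest Credit: $119,300 is at or below the $163,400 threshold, so the full $2,850 applies.
Disability Support Credit: $119,300 is at or above $34,700, so the credit is $0.
Caregiver Credit: income exceeds $97,400 by $21,900, which is 44 full-or-partial $500 increments; reduction = 44 × $140 = $6,160, leaving $1,820.
Heating Assistance Credit: $119,300 is below the $121,600 cutoff, so the full $5,650 applies.
Total: $2,850 + $0 + $1,820 + $5,650 = $10,320.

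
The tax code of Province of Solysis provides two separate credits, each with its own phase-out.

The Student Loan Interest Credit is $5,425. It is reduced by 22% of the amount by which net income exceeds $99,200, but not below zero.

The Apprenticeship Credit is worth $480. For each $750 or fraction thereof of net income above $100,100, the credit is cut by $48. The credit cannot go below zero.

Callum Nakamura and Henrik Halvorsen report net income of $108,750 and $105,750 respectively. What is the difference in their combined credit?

Callum ($108,750): Student Loan Interest Credit: 22% of the $9,550 excess over $99,200 is $2,101; credit = $5,425 − $2,101 = $3,324. Apprenticeship Credit: income exceeds $100,100 by $8,650 → 12 increments × $48 = $576 ≥ base, so the credit is $0. total $3,324 + $0 = $3,324
Henrik ($105,750): Student Loan Interest Credit: 22% of the $6,550 excess over $99,200 is $1,441; credit = $5,425 − $1,441 = $3,984. Apprenticeship Credit: income exceeds $100,100 by $5,650, which is 8 full-or-partial $750 increments; reduction = 8 × $48 = $384, leaving $96. total $3,984 + $96 = $4,080
Difference: |$3,324 − $4,080| = $756.

$756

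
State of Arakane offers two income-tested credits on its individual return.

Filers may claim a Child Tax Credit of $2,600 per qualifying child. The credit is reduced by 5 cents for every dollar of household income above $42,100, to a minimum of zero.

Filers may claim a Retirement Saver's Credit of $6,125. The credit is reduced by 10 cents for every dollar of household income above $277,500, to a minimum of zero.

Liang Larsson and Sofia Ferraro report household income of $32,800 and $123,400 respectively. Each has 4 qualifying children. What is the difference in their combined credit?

Liang ($32,800): Child Tax Credit: base = 4 × $2,600 = $10,400. $32,800 is at or below the $42,100 threshold, so the full $10,400 applies. Retirement Saver's Credit: $32,800 is at or below the $277,500 threshold, so the full $6,125 applies. total $10,400 + $6,125 = $16,525
Sofia ($123,400): Child Tax Credit: base = 4 × $2,600 = $10,400. 5% of the $81,300 excess over $42,100 is $4,065; credit = $10,400 − $4,065 = $6,335. Retirement Saver's Credit: $123,400 is at or below the $277,500 threshold, so the full $6,125 applies. total $6,335 + $6,125 = $12,460
Difference: |$16,525 − $12,460| = $4,065.

$4,065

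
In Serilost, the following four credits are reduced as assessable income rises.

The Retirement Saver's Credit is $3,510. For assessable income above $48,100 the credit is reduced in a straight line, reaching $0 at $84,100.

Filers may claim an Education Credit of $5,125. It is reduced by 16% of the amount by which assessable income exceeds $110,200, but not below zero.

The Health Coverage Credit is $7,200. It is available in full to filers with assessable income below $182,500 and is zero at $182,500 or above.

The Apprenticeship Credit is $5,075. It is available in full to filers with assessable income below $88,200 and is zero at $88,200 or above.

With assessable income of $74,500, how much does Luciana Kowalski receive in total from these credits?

$18,336

Retirement Saver's Credit: $74,500 is $26,400 into a $36,000 phase-out range, leaving 9,600/36,000 of the credit: $3,510 × 9,600/36,000 = $936.
Education Credit: $74,500 is at or below the $110,200 threshold, so the full $5,125 applies.
Health Coverage Credit: $74,500 is below the $182,500 cutoff, so the full $7,200 applies.
Apprenticeship Credit: $74,500 is below the $88,200 cutoff, so the full $5,075 applies.
Total: $936 + $5,125 + $7,200 + $5,075 = $18,336.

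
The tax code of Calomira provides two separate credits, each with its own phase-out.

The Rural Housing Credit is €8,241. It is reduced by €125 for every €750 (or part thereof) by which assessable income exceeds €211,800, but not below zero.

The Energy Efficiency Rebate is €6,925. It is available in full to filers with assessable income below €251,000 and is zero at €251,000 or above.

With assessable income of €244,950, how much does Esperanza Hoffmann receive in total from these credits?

€9,541

Rural Housing Credit: income exceeds €211,800 by €33,150, which is 45 full-or-partial €750 increments; reduction = 45 × €125 = €5,625, leaving €2,616.
Energy Efficiency Rebate: €244,950 is below the €251,000 cutoff, so the full €6,925 applies.
Total: €2,616 + €6,925 = €9,541.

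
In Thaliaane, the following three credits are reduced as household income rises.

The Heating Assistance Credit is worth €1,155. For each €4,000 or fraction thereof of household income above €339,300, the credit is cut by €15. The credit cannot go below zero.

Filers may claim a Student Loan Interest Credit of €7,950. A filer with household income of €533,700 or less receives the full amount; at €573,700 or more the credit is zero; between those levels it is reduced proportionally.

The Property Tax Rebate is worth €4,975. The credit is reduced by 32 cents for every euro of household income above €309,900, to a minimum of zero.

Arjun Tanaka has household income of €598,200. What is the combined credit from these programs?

Heating Assistance Credit: income exceeds €339,300 by €258,900, which is 65 full-or-partial €4,000 increments; reduction = 65 × €15 = €975, leaving €180.
Student Loan Interest Credit: €598,200 is at or above €573,700, so the credit is €0.
Property Tax Rebate: 32% of the €288,300 excess over €309,900 is €92,256 ≥ base, so the credit is €0.
Total: €180 + €0 + €0 = €180.

€180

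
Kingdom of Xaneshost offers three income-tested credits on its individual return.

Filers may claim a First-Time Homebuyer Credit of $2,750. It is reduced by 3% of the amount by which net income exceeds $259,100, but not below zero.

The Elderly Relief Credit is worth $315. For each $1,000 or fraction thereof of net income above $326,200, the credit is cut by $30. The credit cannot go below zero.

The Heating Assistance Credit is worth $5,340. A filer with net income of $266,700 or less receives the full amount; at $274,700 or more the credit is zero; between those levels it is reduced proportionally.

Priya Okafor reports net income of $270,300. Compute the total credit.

$5,666

First-Time Homebuyer Credit: 3% of the $11,200 excess over $259,100 is $336; credit = $2,750 − $336 = $2,414.
Elderly Relief Credit: $270,300 is at or below the $326,200 threshold, so the full $315 applies.
Heating Assistance Credit: $270,300 is $3,600 into a $8,000 phase-out range, leaving 4,400/8,000 of the credit: $5,340 × 4,400/8,000 = $2,937.
Total: $2,414 + $315 + $2,937 = $5,666.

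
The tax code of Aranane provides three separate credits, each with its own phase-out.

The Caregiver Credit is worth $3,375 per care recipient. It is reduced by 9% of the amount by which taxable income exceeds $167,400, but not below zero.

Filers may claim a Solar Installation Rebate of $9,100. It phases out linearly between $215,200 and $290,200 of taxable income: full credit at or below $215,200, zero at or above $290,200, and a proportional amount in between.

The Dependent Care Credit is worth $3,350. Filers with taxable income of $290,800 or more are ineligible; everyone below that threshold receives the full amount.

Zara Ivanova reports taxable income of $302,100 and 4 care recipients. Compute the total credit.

$1,377

Caregiver Credit: base = 4 × $3,375 = $13,500. 9% of the $134,700 excess over $167,400 is $12,123; credit = $13,500 − $12,123 = $1,377.
Solar Installation Rebate: $302,100 is at or above $290,200, so the credit is $0.
Dependent Care Credit: $302,100 meets or exceeds the $290,800 cutoff, so the credit is $0.
Total: $1,377 + $0 + $0 = $1,377.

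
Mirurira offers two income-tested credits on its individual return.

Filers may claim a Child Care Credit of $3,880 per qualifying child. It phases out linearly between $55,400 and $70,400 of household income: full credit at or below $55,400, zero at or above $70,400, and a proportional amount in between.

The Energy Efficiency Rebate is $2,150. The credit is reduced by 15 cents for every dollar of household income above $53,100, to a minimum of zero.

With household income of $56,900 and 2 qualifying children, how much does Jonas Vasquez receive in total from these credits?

Child Care Credit: base = 2 × $3,880 = $7,760. $56,900 is $1,500 into a $15,000 phase-out range, leaving 13,500/15,000 of the credit: $7,760 × 13,500/15,000 = $6,984.
Energy Efficiency Rebate: 15% of the $3,800 excess over $53,100 is $570; credit = $2,150 − $570 = $1,580.
Total: $6,984 + $1,580 = $8,564.

$8,564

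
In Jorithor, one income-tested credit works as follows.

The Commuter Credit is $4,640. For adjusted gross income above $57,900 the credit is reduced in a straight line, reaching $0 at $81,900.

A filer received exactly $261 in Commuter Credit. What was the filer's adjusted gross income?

$80,550

$261 is 261/4,640 of the full $4,640, so 4,379/4,640 of the $24,000 range has been used: income = $57,900 + $24,000 × 4,379/4,640 = $80,550.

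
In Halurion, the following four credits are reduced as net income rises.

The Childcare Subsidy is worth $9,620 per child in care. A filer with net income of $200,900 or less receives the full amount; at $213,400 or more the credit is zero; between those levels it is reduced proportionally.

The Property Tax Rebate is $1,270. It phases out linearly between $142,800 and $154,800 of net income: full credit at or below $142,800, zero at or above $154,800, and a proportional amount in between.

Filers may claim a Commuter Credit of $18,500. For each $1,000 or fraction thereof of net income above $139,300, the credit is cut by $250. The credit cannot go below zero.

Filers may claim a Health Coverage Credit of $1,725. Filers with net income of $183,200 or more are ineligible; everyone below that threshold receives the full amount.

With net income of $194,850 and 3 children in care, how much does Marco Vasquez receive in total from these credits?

$33,360

Childcare Subsidy: base = 3 × $9,620 = $28,860. $194,850 is at or below the $200,900 threshold, so the full $28,860 applies.
Property Tax Rebate: $194,850 is at or above $154,800, so the credit is $0.
Commuter Credit: income exceeds $139,300 by $55,550, which is 56 full-or-partial $1,000 increments; reduction = 56 × $250 = $14,000, leaving $4,500.
Health Coverage Credit: $194,850 meets or exceeds the $183,200 cutoff, so the credit is $0.
Total: $28,860 + $0 + $4,500 + $0 = $33,360.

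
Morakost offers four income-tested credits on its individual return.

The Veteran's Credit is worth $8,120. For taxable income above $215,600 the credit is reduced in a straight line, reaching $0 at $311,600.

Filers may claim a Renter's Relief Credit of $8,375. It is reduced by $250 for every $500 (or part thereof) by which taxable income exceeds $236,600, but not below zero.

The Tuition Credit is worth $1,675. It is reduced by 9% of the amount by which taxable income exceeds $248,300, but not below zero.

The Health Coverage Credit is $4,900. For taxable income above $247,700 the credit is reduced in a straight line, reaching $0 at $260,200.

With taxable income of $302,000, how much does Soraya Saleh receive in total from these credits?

Veteran's Credit: $302,000 is $86,400 into a $96,000 phase-out range, leaving 9,600/96,000 of the credit: $8,120 × 9,600/96,000 = $812.
Renter's Relief Credit: income exceeds $236,600 by $65,400 → 131 increments × $250 = $32,750 ≥ base, so the credit is $0.
Tuition Credit: 9% of the $53,700 excess over $248,300 is $4,833 ≥ base, so the credit is $0.
Health Coverage Credit: $302,000 is at or above $260,200, so the credit is $0.
Total: $812 + $0 + $0 + $0 = $812.

$812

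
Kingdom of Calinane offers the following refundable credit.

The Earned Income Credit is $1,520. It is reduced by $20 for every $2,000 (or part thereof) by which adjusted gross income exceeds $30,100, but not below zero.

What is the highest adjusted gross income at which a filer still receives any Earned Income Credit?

After 75 increments the reduction is 75 × $20 = $1,500, leaving $20; one more increment wipes it out. Increment 75 ends at excess 75 × $2,000 = $150,000, so the highest qualifying income is $30,100 + $150,000 = $180,100.

$180,100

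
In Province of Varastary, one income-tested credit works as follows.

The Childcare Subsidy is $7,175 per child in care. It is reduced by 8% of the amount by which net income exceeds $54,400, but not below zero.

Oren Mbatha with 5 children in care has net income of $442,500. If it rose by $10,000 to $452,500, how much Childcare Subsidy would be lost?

At $442,500 — base = 5 × $7,175 = $35,875. 8% of the $388,100 excess over $54,400 is $31,048; credit = $35,875 − $31,048 = $4,827.
At $452,500 — base = 5 × $7,175 = $35,875. 8% of the $398,100 excess over $54,400 is $31,848; credit = $35,875 − $31,848 = $4,027.
Lost: $4,827 − $4,027 = $800.

$800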